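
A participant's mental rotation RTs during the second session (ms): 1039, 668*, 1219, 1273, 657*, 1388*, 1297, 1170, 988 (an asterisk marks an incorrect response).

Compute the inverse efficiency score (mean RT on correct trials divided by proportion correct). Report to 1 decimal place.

1746.5 ms

Correct trials (n=6): 1039, 1219, 1273, 1297, 1170, 988
Mean correct RT = 6986/6 = 1164.3333 ms
Proportion correct = 6/9
IES = 1164.3333 / (6/9) = 1746.500 ms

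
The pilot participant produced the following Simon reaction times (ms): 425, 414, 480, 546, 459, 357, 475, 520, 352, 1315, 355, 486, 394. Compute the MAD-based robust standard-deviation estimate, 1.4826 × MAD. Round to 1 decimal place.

90.4 ms

Sorted: 352, 355, 357, 394, 414, 425, 459, 475, 480, 486, 520, 546, 1315 → median = 459
|x − 459| sorted: 0, 16, 21, 27, 34, 45, 61, 65, 87, 102, 104, 107, 856 → MAD = 61
Robust SD ≈ 1.4826 × 61 = 90.439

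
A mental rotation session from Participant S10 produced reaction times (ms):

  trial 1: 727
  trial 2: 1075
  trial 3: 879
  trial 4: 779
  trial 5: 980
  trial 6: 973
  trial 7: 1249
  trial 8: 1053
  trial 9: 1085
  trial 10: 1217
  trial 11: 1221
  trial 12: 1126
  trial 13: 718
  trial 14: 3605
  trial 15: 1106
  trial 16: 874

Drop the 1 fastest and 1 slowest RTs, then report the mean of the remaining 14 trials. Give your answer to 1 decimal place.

1024.6 ms

Sorted: 718, 727, 779, 874, 879, 973, 980, 1053, 1075, 1085, 1106, 1126, 1217, 1221, 1249, 3605
Drop lowest 1 (718) and highest 1 (3605)
Remaining (n=14): Σ = 14344, mean = 14344/14 = 1024.571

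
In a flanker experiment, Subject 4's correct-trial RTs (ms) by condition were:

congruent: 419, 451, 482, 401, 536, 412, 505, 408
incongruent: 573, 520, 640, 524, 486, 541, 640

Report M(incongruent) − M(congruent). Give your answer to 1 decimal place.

108.8 ms

M(congruent) = 3614/8 = 451.750
M(incongruent) = 3924/7 = 560.571
Difference = 560.571 − 451.750 = 108.821 ms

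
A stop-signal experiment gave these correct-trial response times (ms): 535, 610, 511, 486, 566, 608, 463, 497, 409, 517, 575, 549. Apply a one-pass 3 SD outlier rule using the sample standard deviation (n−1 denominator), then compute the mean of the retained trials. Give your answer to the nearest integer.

527 ms

n = 12, ΣRT = 6326, M = 527.167
Σ(x−M)² = 38779.67; s = √(38779.67/11) = 59.375
Cutoffs: 527.167 ± 3·59.375 → [349.0, 705.3]
No RTs fall outside the cutoffs; all 12 retained. Mean = 6326/12 = 527.167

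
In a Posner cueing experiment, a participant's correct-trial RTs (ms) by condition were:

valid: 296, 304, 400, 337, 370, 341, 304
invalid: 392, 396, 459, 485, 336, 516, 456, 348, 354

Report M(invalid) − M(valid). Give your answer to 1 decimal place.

M(valid) = 2352/7 = 336.000
M(invalid) = 3742/9 = 415.778
Difference = 415.778 − 336.000 = 79.778 ms

79.8 ms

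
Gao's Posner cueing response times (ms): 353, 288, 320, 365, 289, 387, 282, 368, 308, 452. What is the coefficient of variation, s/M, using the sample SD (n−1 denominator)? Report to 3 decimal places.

0.159

n = 10, Σ = 3412, M = 341.2000
Σ(x−M)² = 26409.600; s = √(26409.600/9) = 54.1701
CV = 54.1701 / 341.2000 = 0.15876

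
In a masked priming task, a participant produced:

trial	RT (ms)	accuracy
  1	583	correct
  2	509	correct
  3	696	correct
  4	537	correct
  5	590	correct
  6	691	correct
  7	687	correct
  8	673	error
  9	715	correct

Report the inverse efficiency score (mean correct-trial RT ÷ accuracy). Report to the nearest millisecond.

704 ms

Correct trials (n=8): 583, 509, 696, 537, 590, 691, 687, 715
Mean correct RT = 5008/8 = 626.0000 ms
Proportion correct = 8/9
IES = 626.0000 / (8/9) = 704.250 ms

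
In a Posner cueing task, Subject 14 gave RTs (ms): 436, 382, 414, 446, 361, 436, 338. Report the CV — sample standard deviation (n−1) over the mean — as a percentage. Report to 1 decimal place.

n = 7, Σ = 2813, M = 401.8571
Σ(x−M)² = 10568.857; s = √(10568.857/6) = 41.9699
CV = 41.9699 / 401.8571 = 0.10444 = 10.444%

10.4%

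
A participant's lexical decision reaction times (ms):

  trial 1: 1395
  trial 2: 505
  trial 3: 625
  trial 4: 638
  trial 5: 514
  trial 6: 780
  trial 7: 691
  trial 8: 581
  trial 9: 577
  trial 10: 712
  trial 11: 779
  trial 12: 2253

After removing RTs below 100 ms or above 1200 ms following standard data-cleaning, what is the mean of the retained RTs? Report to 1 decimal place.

Excluded: 1395, 2253
Retained (n=10): Σ = 6402
Mean = 6402/10 = 640.2000

640.2 ms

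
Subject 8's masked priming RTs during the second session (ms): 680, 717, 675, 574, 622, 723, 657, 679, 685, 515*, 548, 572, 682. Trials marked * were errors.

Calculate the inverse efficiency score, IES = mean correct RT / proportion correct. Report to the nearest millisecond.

Correct trials (n=12): 680, 717, 675, 574, 622, 723, 657, 679, 685, 548, 572, 682
Mean correct RT = 7814/12 = 651.1667 ms
Proportion correct = 12/13
IES = 651.1667 / (12/13) = 705.431 ms

705 ms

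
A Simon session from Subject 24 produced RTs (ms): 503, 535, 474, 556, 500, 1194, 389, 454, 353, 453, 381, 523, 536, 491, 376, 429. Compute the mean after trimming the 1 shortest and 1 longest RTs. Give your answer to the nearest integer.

Sorted: 353, 376, 381, 389, 429, 453, 454, 474, 491, 500, 503, 523, 535, 536, 556, 1194
Drop lowest 1 (353) and highest 1 (1194)
Remaining (n=14): Σ = 6600, mean = 6600/14 = 471.429

471 ms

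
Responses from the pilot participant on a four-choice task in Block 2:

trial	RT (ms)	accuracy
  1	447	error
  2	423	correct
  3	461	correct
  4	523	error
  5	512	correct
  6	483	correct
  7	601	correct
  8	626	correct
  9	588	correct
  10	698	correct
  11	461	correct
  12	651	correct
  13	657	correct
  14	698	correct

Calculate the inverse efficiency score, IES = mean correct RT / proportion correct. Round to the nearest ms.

667 ms

Correct trials (n=12): 423, 461, 512, 483, 601, 626, 588, 698, 461, 651, 657, 698
Mean correct RT = 6859/12 = 571.5833 ms
Proportion correct = 12/14
IES = 571.5833 / (12/14) = 666.847 ms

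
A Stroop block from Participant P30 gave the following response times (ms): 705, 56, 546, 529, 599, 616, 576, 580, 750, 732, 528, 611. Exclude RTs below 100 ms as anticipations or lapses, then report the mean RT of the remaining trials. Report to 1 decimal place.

Excluded: 56
Retained (n=11): Σ = 6772
Mean = 6772/11 = 615.6364

615.6 ms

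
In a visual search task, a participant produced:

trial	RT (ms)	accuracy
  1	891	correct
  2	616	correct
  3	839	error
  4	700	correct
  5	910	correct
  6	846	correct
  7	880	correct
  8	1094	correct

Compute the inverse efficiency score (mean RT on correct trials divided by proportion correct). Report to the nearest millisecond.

Correct trials (n=7): 891, 616, 700, 910, 846, 880, 1094
Mean correct RT = 5937/7 = 848.1429 ms
Proportion correct = 7/8
IES = 848.1429 / (7/8) = 969.306 ms

969 ms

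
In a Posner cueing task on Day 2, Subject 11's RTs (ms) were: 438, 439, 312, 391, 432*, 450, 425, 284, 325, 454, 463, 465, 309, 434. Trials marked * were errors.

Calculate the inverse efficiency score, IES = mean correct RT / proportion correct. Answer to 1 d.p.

429.9 ms

Correct trials (n=13): 438, 439, 312, 391, 450, 425, 284, 325, 454, 463, 465, 309, 434
Mean correct RT = 5189/13 = 399.1538 ms
Proportion correct = 13/14
IES = 399.1538 / (13/14) = 429.858 ms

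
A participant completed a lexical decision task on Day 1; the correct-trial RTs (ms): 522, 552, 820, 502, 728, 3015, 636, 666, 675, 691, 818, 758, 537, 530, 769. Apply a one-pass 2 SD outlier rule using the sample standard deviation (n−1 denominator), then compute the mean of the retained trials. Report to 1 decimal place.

657.4 ms

n = 15, ΣRT = 12219, M = 814.600
Σ(x−M)² = 5353679.60; s = √(5353679.60/14) = 618.390
Cutoffs: 814.600 ± 2·618.390 → [-422.2, 2051.4]
Outside: 3015 → excluded.
Retained (n=14): Σ = 9204, mean = 9204/14 = 657.429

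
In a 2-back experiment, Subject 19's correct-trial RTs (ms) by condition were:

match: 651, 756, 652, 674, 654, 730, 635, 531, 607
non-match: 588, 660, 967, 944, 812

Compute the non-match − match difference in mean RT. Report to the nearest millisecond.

140 ms

M(match) = 5890/9 = 654.444
M(non-match) = 3971/5 = 794.200
Difference = 794.200 − 654.444 = 139.756 ms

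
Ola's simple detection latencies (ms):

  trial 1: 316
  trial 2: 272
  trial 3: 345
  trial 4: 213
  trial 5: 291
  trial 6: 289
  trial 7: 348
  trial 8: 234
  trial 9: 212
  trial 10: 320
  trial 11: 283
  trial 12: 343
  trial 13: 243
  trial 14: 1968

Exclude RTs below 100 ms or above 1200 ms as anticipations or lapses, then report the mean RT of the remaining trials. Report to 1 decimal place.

Excluded: 1968
Retained (n=13): Σ = 3709
Mean = 3709/13 = 285.3077

285.3 ms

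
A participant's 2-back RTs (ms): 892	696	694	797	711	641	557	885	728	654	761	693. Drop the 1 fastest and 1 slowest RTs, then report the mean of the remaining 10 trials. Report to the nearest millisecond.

Sorted: 557, 641, 654, 693, 694, 696, 711, 728, 761, 797, 885, 892
Drop lowest 1 (557) and highest 1 (892)
Remaining (n=10): Σ = 7260, mean = 7260/10 = 726.000

726 ms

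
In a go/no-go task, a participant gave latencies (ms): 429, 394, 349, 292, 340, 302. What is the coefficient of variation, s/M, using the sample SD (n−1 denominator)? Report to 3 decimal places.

n = 6, Σ = 2106, M = 351.0000
Σ(x−M)² = 13940.000; s = √(13940.000/5) = 52.8015
CV = 52.8015 / 351.0000 = 0.15043

0.150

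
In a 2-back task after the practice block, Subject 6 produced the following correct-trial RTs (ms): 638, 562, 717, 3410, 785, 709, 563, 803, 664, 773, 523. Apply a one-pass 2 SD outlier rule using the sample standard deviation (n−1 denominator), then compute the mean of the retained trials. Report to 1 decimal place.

673.7 ms

n = 11, ΣRT = 10147, M = 922.455
Σ(x−M)² = 6897568.73; s = √(6897568.73/10) = 830.516
Cutoffs: 922.455 ± 2·830.516 → [-738.6, 2583.5]
Outside: 3410 → excluded.
Retained (n=10): Σ = 6737, mean = 6737/10 = 673.700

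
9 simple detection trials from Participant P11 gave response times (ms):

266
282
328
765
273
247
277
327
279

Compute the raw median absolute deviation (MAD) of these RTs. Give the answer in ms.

13 ms

Sorted: 247, 266, 273, 277, 279, 282, 327, 328, 765 → median = 279
|x − 279|: 13, 3, 49, 486, 6, 32, 2, 48, 0
Sorted deviations: 0, 2, 3, 6, 13, 32, 48, 49, 486 → MAD = 13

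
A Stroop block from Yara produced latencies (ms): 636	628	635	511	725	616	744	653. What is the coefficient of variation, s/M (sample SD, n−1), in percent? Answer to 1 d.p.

11.1%

n = 8, Σ = 5148, M = 643.5000
Σ(x−M)² = 35514.000; s = √(35514.000/7) = 71.2280
CV = 71.2280 / 643.5000 = 0.11069 = 11.069%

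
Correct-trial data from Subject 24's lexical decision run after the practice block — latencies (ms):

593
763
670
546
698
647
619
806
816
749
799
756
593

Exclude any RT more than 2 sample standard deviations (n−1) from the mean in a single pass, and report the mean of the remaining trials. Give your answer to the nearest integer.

n = 13, ΣRT = 9055, M = 696.538
Σ(x−M)² = 100731.23; s = √(100731.23/12) = 91.620
Cutoffs: 696.538 ± 2·91.620 → [513.3, 879.8]
No RTs fall outside the cutoffs; all 13 retained. Mean = 9055/13 = 696.538

697 ms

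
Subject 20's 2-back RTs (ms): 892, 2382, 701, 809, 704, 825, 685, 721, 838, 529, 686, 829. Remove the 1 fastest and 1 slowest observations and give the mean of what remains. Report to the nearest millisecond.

769 ms

Sorted: 529, 685, 686, 701, 704, 721, 809, 825, 829, 838, 892, 2382
Drop lowest 1 (529) and highest 1 (2382)
Remaining (n=10): Σ = 7690, mean = 7690/10 = 769.000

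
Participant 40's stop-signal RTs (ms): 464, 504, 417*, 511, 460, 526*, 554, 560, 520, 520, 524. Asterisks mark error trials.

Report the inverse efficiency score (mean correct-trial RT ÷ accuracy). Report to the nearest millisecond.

627 ms

Correct trials (n=9): 464, 504, 511, 460, 554, 560, 520, 520, 524
Mean correct RT = 4617/9 = 513.0000 ms
Proportion correct = 9/11
IES = 513.0000 / (9/11) = 627.000 ms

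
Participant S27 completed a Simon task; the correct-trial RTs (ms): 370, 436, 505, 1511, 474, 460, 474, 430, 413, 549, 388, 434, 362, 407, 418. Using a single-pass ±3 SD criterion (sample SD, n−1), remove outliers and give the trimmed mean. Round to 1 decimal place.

437.1 ms

n = 15, ΣRT = 7631, M = 508.733
Σ(x−M)² = 1111136.93; s = √(1111136.93/14) = 281.721
Cutoffs: 508.733 ± 3·281.721 → [-336.4, 1353.9]
Outside: 1511 → excluded.
Retained (n=14): Σ = 6120, mean = 6120/14 = 437.143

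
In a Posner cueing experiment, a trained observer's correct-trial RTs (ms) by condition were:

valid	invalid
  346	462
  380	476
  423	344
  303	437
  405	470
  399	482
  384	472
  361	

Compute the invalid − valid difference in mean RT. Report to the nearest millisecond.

74 ms

M(valid) = 3001/8 = 375.125
M(invalid) = 3143/7 = 449.000
Difference = 449.000 − 375.125 = 73.875 ms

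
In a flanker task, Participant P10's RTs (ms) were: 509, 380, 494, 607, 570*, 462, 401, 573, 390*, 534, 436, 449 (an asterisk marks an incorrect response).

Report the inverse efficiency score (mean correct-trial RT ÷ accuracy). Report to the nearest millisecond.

581 ms

Correct trials (n=10): 509, 380, 494, 607, 462, 401, 573, 534, 436, 449
Mean correct RT = 4845/10 = 484.5000 ms
Proportion correct = 10/12
IES = 484.5000 / (10/12) = 581.400 ms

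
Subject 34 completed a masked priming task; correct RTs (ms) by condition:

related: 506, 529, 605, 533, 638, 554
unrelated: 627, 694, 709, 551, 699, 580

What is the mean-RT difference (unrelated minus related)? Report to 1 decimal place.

82.5 ms

M(related) = 3365/6 = 560.833
M(unrelated) = 3860/6 = 643.333
Difference = 643.333 − 560.833 = 82.500 ms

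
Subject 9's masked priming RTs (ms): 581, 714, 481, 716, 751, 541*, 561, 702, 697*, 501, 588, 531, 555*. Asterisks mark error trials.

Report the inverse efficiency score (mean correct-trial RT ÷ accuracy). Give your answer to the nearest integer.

796 ms

Correct trials (n=10): 581, 714, 481, 716, 751, 561, 702, 501, 588, 531
Mean correct RT = 6126/10 = 612.6000 ms
Proportion correct = 10/13
IES = 612.6000 / (10/13) = 796.380 ms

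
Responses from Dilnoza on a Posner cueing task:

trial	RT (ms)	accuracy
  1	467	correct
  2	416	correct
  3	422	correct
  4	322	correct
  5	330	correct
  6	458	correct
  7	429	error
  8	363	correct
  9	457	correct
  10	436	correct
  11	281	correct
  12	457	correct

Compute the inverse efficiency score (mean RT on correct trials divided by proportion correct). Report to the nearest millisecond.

437 ms

Correct trials (n=11): 467, 416, 422, 322, 330, 458, 363, 457, 436, 281, 457
Mean correct RT = 4409/11 = 400.8182 ms
Proportion correct = 11/12
IES = 400.8182 / (11/12) = 437.256 ms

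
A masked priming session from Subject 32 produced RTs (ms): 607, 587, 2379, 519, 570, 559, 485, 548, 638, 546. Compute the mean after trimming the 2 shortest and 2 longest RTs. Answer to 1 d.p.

Sorted: 485, 519, 546, 548, 559, 570, 587, 607, 638, 2379
Drop lowest 2 (485, 519) and highest 2 (638, 2379)
Remaining (n=6): Σ = 3417, mean = 3417/6 = 569.500

569.5 ms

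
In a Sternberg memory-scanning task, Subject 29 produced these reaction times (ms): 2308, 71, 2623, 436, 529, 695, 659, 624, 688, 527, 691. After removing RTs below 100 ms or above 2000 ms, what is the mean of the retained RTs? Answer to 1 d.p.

606.1 ms

Excluded: 71, 2308, 2623
Retained (n=8): Σ = 4849
Mean = 4849/8 = 606.1250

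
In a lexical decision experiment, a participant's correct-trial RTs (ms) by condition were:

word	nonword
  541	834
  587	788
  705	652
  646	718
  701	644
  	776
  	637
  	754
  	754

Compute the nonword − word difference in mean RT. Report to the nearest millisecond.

93 ms

M(word) = 3180/5 = 636.000
M(nonword) = 6557/9 = 728.556
Difference = 728.556 − 636.000 = 92.556 ms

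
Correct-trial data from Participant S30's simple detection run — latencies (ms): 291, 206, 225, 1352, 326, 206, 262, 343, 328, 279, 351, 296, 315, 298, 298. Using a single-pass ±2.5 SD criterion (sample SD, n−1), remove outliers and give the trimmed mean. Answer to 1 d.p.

287.4 ms

n = 15, ΣRT = 5376, M = 358.400
Σ(x−M)² = 1086967.60; s = √(1086967.60/14) = 278.641
Cutoffs: 358.400 ± 2.5·278.641 → [-338.2, 1055.0]
Outside: 1352 → excluded.
Retained (n=14): Σ = 4024, mean = 4024/14 = 287.429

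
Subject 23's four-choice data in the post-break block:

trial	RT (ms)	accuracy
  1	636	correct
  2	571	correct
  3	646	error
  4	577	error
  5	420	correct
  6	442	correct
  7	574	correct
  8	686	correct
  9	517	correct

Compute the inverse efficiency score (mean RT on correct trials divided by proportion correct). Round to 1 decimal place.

Correct trials (n=7): 636, 571, 420, 442, 574, 686, 517
Mean correct RT = 3846/7 = 549.4286 ms
Proportion correct = 7/9
IES = 549.4286 / (7/9) = 706.408 ms

706.4 ms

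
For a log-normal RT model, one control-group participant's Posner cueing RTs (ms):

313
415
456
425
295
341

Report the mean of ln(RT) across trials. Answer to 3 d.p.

ln(RT): 5.7462, 6.0283, 6.1225, 6.0521, 5.6870, 5.8319
Σ ln(RT) = 35.4679
Mean = 35.4679/6 = 5.91132

5.911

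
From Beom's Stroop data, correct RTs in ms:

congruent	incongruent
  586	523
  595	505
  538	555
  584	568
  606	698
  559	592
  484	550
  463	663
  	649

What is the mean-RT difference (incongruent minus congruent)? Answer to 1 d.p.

37.3 ms

M(congruent) = 4415/8 = 551.875
M(incongruent) = 5303/9 = 589.222
Difference = 589.222 − 551.875 = 37.347 ms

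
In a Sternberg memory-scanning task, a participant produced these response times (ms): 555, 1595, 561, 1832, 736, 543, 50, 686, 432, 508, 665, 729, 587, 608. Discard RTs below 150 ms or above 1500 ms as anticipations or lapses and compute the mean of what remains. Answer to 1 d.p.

Excluded: 50, 1595, 1832
Retained (n=11): Σ = 6610
Mean = 6610/11 = 600.9091

600.9 ms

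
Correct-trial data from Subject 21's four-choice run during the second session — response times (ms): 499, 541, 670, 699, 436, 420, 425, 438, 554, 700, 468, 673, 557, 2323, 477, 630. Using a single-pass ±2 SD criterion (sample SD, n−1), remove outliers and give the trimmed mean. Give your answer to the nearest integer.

546 ms

n = 16, ΣRT = 10510, M = 656.875
Σ(x−M)² = 3114267.75; s = √(3114267.75/15) = 455.651
Cutoffs: 656.875 ± 2·455.651 → [-254.4, 1568.2]
Outside: 2323 → excluded.
Retained (n=15): Σ = 8187, mean = 8187/15 = 545.800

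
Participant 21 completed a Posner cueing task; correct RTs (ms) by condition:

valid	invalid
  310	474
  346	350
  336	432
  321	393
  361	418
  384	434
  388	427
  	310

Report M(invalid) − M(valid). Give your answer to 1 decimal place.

55.3 ms

M(valid) = 2446/7 = 349.429
M(invalid) = 3238/8 = 404.750
Difference = 404.750 − 349.429 = 55.321 ms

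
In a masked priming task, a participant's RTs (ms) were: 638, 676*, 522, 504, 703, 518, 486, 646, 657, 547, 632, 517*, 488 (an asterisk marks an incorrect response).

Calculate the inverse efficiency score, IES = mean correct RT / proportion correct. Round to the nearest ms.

681 ms

Correct trials (n=11): 638, 522, 504, 703, 518, 486, 646, 657, 547, 632, 488
Mean correct RT = 6341/11 = 576.4545 ms
Proportion correct = 11/13
IES = 576.4545 / (11/13) = 681.264 ms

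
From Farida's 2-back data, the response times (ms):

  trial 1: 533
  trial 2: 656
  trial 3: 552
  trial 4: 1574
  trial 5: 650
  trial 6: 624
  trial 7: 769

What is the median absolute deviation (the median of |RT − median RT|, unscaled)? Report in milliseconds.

98 ms

Sorted: 533, 552, 624, 650, 656, 769, 1574 → median = 650
|x − 650|: 117, 6, 98, 924, 0, 26, 119
Sorted deviations: 0, 6, 26, 98, 117, 119, 924 → MAD = 98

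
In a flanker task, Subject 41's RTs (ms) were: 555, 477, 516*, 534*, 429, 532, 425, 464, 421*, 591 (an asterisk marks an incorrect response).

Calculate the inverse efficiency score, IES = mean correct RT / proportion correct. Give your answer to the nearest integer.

Correct trials (n=7): 555, 477, 429, 532, 425, 464, 591
Mean correct RT = 3473/7 = 496.1429 ms
Proportion correct = 7/10
IES = 496.1429 / (7/10) = 708.776 ms

709 ms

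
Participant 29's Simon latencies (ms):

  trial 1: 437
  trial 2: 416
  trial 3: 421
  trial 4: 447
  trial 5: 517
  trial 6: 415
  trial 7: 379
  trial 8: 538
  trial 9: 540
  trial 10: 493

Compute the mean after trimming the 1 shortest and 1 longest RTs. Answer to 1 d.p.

460.5 ms

Sorted: 379, 415, 416, 421, 437, 447, 493, 517, 538, 540
Drop lowest 1 (379) and highest 1 (540)
Remaining (n=8): Σ = 3684, mean = 3684/8 = 460.500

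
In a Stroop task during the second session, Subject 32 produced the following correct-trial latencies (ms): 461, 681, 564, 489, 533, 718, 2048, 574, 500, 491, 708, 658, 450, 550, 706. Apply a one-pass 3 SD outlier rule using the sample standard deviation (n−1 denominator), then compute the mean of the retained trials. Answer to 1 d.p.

577.4 ms

n = 15, ΣRT = 10131, M = 675.400
Σ(x−M)² = 2143159.60; s = √(2143159.60/14) = 391.258
Cutoffs: 675.400 ± 3·391.258 → [-498.4, 1849.2]
Outside: 2048 → excluded.
Retained (n=14): Σ = 8083, mean = 8083/14 = 577.357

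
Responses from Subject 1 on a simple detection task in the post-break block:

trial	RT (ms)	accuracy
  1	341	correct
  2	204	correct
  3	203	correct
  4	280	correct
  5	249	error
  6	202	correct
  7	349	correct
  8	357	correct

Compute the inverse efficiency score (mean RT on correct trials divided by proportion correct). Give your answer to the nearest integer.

Correct trials (n=7): 341, 204, 203, 280, 202, 349, 357
Mean correct RT = 1936/7 = 276.5714 ms
Proportion correct = 7/8
IES = 276.5714 / (7/8) = 316.082 ms

316 ms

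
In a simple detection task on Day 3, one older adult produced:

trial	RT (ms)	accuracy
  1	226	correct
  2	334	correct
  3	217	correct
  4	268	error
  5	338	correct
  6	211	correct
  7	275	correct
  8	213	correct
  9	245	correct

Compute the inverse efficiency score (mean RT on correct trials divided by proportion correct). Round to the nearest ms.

290 ms

Correct trials (n=8): 226, 334, 217, 338, 211, 275, 213, 245
Mean correct RT = 2059/8 = 257.3750 ms
Proportion correct = 8/9
IES = 257.3750 / (8/9) = 289.547 ms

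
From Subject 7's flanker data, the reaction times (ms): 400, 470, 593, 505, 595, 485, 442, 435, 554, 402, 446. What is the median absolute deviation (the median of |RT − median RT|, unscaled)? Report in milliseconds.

35 ms

Sorted: 400, 402, 435, 442, 446, 470, 485, 505, 554, 593, 595 → median = 470
|x − 470|: 70, 0, 123, 35, 125, 15, 28, 35, 84, 68, 24
Sorted deviations: 0, 15, 24, 28, 35, 35, 68, 70, 84, 123, 125 → MAD = 35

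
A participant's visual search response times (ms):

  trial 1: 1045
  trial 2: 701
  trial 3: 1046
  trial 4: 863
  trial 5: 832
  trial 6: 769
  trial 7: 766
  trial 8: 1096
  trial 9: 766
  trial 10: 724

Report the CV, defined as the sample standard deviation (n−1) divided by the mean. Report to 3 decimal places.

n = 10, Σ = 8608, M = 860.8000
Σ(x−M)² = 195033.600; s = √(195033.600/9) = 147.2087
CV = 147.2087 / 860.8000 = 0.17101

0.171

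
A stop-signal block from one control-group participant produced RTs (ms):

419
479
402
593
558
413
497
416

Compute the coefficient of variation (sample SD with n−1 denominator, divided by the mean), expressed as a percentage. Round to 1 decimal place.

15.4%

n = 8, Σ = 3777, M = 472.1250
Σ(x−M)² = 37036.875; s = √(37036.875/7) = 72.7391
CV = 72.7391 / 472.1250 = 0.15407 = 15.407%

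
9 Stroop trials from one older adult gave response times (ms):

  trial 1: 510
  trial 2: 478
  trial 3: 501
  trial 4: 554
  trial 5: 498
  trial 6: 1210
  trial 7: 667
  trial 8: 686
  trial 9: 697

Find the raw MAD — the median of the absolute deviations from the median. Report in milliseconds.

76 ms

Sorted: 478, 498, 501, 510, 554, 667, 686, 697, 1210 → median = 554
|x − 554|: 44, 76, 53, 0, 56, 656, 113, 132, 143
Sorted deviations: 0, 44, 53, 56, 76, 113, 132, 143, 656 → MAD = 76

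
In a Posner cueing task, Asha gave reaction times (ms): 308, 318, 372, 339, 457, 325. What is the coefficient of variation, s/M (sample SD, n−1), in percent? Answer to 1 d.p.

15.7%

n = 6, Σ = 2119, M = 353.1667
Σ(x−M)² = 15406.833; s = √(15406.833/5) = 55.5101
CV = 55.5101 / 353.1667 = 0.15718 = 15.718%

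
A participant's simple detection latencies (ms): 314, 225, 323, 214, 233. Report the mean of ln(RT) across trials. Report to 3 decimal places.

ln(RT): 5.7494, 5.4161, 5.7777, 5.3660, 5.4510
Σ ln(RT) = 27.7602
Mean = 27.7602/5 = 5.55203

5.552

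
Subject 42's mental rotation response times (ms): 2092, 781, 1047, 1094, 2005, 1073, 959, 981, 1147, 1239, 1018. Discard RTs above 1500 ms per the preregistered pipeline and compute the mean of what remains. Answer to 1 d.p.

Excluded: 2005, 2092
Retained (n=9): Σ = 9339
Mean = 9339/9 = 1037.6667

1037.7 ms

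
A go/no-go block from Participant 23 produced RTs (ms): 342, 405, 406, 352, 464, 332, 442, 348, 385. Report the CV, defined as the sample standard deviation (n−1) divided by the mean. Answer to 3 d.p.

n = 9, Σ = 3476, M = 386.2222
Σ(x−M)² = 17433.556; s = √(17433.556/8) = 46.6818
CV = 46.6818 / 386.2222 = 0.12087

0.121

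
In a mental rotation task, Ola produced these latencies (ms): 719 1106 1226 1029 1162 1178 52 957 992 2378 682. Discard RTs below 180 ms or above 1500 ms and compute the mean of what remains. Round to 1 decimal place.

Excluded: 52, 2378
Retained (n=9): Σ = 9051
Mean = 9051/9 = 1005.6667

1005.7 ms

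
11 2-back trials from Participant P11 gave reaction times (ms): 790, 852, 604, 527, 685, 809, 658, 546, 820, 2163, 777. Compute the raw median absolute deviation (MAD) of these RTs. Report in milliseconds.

Sorted: 527, 546, 604, 658, 685, 777, 790, 809, 820, 852, 2163 → median = 777
|x − 777|: 13, 75, 173, 250, 92, 32, 119, 231, 43, 1386, 0
Sorted deviations: 0, 13, 32, 43, 75, 92, 119, 173, 231, 250, 1386 → MAD = 92

92 ms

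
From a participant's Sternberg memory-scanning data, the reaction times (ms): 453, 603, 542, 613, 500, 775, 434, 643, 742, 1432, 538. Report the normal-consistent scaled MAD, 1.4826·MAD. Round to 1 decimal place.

Sorted: 434, 453, 500, 538, 542, 603, 613, 643, 742, 775, 1432 → median = 603
|x − 603| sorted: 0, 10, 40, 61, 65, 103, 139, 150, 169, 172, 829 → MAD = 103
Robust SD ≈ 1.4826 × 103 = 152.708

152.7 ms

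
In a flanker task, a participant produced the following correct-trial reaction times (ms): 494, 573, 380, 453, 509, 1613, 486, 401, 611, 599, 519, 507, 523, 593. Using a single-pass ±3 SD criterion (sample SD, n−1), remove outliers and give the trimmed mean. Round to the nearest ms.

n = 14, ΣRT = 8261, M = 590.071
Σ(x−M)² = 1188950.93; s = √(1188950.93/13) = 302.420
Cutoffs: 590.071 ± 3·302.420 → [-317.2, 1497.3]
Outside: 1613 → excluded.
Retained (n=13): Σ = 6648, mean = 6648/13 = 511.385

511 ms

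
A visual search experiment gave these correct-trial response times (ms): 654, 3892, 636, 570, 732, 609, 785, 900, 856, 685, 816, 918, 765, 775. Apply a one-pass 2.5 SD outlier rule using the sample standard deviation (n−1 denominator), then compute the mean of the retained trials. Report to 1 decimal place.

n = 14, ΣRT = 13593, M = 970.929
Σ(x−M)² = 9336264.93; s = √(9336264.93/13) = 847.452
Cutoffs: 970.929 ± 2.5·847.452 → [-1147.7, 3089.6]
Outside: 3892 → excluded.
Retained (n=13): Σ = 9701, mean = 9701/13 = 746.231

746.2 ms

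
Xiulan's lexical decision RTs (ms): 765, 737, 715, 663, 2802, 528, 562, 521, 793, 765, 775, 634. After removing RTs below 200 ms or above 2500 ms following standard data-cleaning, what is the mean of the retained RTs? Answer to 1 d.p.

Excluded: 2802
Retained (n=11): Σ = 7458
Mean = 7458/11 = 678.0000

678.0 ms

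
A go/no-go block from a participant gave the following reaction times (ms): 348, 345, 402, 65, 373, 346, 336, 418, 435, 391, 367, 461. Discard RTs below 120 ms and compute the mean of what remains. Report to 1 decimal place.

Excluded: 65
Retained (n=11): Σ = 4222
Mean = 4222/11 = 383.8182

383.8 ms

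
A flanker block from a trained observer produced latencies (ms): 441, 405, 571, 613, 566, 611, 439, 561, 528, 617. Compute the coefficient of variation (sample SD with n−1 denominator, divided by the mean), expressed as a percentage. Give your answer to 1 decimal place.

n = 10, Σ = 5352, M = 535.2000
Σ(x−M)² = 56517.600; s = √(56517.600/9) = 79.2448
CV = 79.2448 / 535.2000 = 0.14807 = 14.807%

14.8%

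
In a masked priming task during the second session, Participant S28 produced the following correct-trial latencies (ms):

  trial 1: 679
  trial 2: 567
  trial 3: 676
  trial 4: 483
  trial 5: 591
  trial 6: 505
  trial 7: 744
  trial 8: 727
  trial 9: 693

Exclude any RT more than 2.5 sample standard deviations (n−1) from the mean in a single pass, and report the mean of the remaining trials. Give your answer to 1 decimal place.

n = 9, ΣRT = 5665, M = 629.444
Σ(x−M)² = 73612.22; s = √(73612.22/8) = 95.925
Cutoffs: 629.444 ± 2.5·95.925 → [389.6, 869.3]
No RTs fall outside the cutoffs; all 9 retained. Mean = 5665/9 = 629.444

629.4 ms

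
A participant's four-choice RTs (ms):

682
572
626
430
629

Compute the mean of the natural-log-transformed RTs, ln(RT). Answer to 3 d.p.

6.364

ln(RT): 6.5250, 6.3491, 6.4394, 6.0638, 6.4441
Σ ln(RT) = 31.8214
Mean = 31.8214/5 = 6.36429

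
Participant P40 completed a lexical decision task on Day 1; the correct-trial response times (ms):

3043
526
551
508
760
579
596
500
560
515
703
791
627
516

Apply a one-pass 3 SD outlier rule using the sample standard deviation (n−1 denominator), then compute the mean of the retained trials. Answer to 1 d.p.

594.8 ms

n = 14, ΣRT = 10775, M = 769.643
Σ(x−M)² = 5681445.21; s = √(5681445.21/13) = 661.086
Cutoffs: 769.643 ± 3·661.086 → [-1213.6, 2752.9]
Outside: 3043 → excluded.
Retained (n=13): Σ = 7732, mean = 7732/13 = 594.769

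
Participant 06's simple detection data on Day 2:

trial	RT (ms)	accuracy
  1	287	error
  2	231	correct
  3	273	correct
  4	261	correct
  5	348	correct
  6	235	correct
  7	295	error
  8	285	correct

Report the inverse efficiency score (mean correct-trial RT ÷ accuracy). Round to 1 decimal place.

Correct trials (n=6): 231, 273, 261, 348, 235, 285
Mean correct RT = 1633/6 = 272.1667 ms
Proportion correct = 6/8
IES = 272.1667 / (6/8) = 362.889 ms

362.9 ms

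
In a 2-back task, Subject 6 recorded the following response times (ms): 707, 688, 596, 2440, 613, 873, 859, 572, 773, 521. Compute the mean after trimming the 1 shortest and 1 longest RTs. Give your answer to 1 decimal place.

Sorted: 521, 572, 596, 613, 688, 707, 773, 859, 873, 2440
Drop lowest 1 (521) and highest 1 (2440)
Remaining (n=8): Σ = 5681, mean = 5681/8 = 710.125

710.1 ms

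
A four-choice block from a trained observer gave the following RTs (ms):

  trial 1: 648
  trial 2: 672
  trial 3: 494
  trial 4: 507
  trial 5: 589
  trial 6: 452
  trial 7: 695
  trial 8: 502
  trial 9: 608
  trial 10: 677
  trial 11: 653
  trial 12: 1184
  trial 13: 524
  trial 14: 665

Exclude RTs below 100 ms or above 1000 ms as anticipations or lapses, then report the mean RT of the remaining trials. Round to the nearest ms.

Excluded: 1184
Retained (n=13): Σ = 7686
Mean = 7686/13 = 591.2308

591 ms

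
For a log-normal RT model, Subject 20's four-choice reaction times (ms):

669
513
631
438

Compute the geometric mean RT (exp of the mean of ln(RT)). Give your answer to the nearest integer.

555 ms

ln(RT): 6.5058, 6.2403, 6.4473, 6.0822
Mean ln(RT) = 25.2756/4 = 6.31890
Geometric mean = exp(6.31890) = 554.96 ms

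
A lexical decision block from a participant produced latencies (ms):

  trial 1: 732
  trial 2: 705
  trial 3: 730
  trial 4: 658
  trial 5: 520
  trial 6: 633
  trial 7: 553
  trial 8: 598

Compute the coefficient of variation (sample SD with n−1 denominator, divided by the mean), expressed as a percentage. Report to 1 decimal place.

n = 8, Σ = 5129, M = 641.1250
Σ(x−M)² = 44884.875; s = √(44884.875/7) = 80.0757
CV = 80.0757 / 641.1250 = 0.12490 = 12.490%

12.5%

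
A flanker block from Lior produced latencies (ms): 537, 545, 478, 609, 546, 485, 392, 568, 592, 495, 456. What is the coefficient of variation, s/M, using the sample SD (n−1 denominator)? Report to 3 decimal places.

0.124

n = 11, Σ = 5703, M = 518.4545
Σ(x−M)² = 41066.727; s = √(41066.727/10) = 64.0833
CV = 64.0833 / 518.4545 = 0.12360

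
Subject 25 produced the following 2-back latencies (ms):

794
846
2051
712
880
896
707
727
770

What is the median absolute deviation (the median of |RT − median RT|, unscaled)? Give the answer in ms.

82 ms

Sorted: 707, 712, 727, 770, 794, 846, 880, 896, 2051 → median = 794
|x − 794|: 0, 52, 1257, 82, 86, 102, 87, 67, 24
Sorted deviations: 0, 24, 52, 67, 82, 86, 87, 102, 1257 → MAD = 82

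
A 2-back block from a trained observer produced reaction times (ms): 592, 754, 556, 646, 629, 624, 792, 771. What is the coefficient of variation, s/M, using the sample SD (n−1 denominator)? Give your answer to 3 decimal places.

0.133

n = 8, Σ = 5364, M = 670.5000
Σ(x−M)² = 55592.000; s = √(55592.000/7) = 89.1163
CV = 89.1163 / 670.5000 = 0.13291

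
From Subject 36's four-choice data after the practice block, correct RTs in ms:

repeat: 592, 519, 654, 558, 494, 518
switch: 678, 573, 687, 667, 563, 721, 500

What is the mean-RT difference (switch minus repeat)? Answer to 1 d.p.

71.2 ms

M(repeat) = 3335/6 = 555.833
M(switch) = 4389/7 = 627.000
Difference = 627.000 − 555.833 = 71.167 ms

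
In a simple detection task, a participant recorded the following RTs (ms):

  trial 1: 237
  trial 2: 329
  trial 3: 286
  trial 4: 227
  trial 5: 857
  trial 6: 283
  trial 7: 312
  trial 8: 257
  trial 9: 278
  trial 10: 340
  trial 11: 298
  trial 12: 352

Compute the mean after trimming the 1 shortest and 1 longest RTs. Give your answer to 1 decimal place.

297.2 ms

Sorted: 227, 237, 257, 278, 283, 286, 298, 312, 329, 340, 352, 857
Drop lowest 1 (227) and highest 1 (857)
Remaining (n=10): Σ = 2972, mean = 2972/10 = 297.200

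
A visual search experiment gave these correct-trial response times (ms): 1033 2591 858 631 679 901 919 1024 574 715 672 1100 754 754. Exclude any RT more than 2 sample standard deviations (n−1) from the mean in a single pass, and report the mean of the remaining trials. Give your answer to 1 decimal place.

816.5 ms

n = 14, ΣRT = 13205, M = 943.214
Σ(x−M)² = 3264846.36; s = √(3264846.36/13) = 501.141
Cutoffs: 943.214 ± 2·501.141 → [-59.1, 1945.5]
Outside: 2591 → excluded.
Retained (n=13): Σ = 10614, mean = 10614/13 = 816.462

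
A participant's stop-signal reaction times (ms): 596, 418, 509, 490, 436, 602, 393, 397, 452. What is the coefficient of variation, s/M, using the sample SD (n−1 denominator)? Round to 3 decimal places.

0.166

n = 9, Σ = 4293, M = 477.0000
Σ(x−M)² = 50222.000; s = √(50222.000/8) = 79.2323
CV = 79.2323 / 477.0000 = 0.16611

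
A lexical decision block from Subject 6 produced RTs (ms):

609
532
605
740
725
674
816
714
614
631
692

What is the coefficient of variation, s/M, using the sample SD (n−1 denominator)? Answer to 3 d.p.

n = 11, Σ = 7352, M = 668.3636
Σ(x−M)² = 63294.545; s = √(63294.545/10) = 79.5579
CV = 79.5579 / 668.3636 = 0.11903

0.119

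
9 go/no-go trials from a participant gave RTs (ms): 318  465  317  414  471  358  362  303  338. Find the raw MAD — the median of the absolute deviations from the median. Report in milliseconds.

41 ms

Sorted: 303, 317, 318, 338, 358, 362, 414, 465, 471 → median = 358
|x − 358|: 40, 107, 41, 56, 113, 0, 4, 55, 20
Sorted deviations: 0, 4, 20, 40, 41, 55, 56, 107, 113 → MAD = 41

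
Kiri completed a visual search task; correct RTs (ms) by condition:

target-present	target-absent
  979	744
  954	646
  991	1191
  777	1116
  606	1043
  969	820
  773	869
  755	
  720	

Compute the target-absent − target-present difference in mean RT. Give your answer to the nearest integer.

M(target-present) = 7524/9 = 836.000
M(target-absent) = 6429/7 = 918.429
Difference = 918.429 − 836.000 = 82.429 ms

82 ms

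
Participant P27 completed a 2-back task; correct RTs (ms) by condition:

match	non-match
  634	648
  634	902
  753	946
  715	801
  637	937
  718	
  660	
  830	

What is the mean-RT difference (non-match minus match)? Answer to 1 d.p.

M(match) = 5581/8 = 697.625
M(non-match) = 4234/5 = 846.800
Difference = 846.800 − 697.625 = 149.175 ms

149.2 ms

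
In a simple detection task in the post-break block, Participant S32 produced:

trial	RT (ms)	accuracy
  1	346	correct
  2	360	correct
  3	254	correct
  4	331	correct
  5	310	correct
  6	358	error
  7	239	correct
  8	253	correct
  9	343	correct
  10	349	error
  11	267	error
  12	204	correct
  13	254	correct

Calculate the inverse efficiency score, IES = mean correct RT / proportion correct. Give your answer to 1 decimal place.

Correct trials (n=10): 346, 360, 254, 331, 310, 239, 253, 343, 204, 254
Mean correct RT = 2894/10 = 289.4000 ms
Proportion correct = 10/13
IES = 289.4000 / (10/13) = 376.220 ms

376.2 ms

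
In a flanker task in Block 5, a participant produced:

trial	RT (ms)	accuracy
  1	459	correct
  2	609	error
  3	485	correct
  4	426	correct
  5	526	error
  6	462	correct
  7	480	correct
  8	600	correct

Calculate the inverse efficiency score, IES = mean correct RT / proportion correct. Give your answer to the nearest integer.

Correct trials (n=6): 459, 485, 426, 462, 480, 600
Mean correct RT = 2912/6 = 485.3333 ms
Proportion correct = 6/8
IES = 485.3333 / (6/8) = 647.111 ms

647 ms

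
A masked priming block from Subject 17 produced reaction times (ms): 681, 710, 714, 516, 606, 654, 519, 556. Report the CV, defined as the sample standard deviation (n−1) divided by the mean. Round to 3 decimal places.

n = 8, Σ = 4956, M = 619.5000
Σ(x−M)² = 47120.000; s = √(47120.000/7) = 82.0453
CV = 82.0453 / 619.5000 = 0.13244

0.132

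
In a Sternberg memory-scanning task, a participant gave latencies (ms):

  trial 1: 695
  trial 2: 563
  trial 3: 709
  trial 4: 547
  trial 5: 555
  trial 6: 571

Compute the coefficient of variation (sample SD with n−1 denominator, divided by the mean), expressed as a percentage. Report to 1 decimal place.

n = 6, Σ = 3640, M = 606.6667
Σ(x−M)² = 27683.333; s = √(27683.333/5) = 74.4088
CV = 74.4088 / 606.6667 = 0.12265 = 12.265%

12.3%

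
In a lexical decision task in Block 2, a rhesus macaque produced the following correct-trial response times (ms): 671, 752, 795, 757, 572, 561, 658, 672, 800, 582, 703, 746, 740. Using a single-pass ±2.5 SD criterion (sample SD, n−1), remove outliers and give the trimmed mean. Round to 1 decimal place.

n = 13, ΣRT = 9009, M = 693.000
Σ(x−M)² = 81084.00; s = √(81084.00/12) = 82.201
Cutoffs: 693.000 ± 2.5·82.201 → [487.5, 898.5]
No RTs fall outside the cutoffs; all 13 retained. Mean = 9009/13 = 693.000

693.0 ms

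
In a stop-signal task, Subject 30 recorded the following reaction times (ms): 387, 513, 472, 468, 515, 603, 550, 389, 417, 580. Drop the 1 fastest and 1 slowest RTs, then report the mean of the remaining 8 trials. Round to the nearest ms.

488 ms

Sorted: 387, 389, 417, 468, 472, 513, 515, 550, 580, 603
Drop lowest 1 (387) and highest 1 (603)
Remaining (n=8): Σ = 3904, mean = 3904/8 = 488.000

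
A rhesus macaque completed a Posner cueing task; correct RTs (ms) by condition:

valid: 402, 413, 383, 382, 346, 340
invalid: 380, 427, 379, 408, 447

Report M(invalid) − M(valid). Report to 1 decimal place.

30.5 ms

M(valid) = 2266/6 = 377.667
M(invalid) = 2041/5 = 408.200
Difference = 408.200 − 377.667 = 30.533 ms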